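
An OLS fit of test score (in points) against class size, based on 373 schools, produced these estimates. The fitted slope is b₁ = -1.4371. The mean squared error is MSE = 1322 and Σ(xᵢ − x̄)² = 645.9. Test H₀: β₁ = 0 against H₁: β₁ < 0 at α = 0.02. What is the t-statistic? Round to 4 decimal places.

SE(b₁) = √(MSE/Sₓₓ) = √(1322/645.9) = 1.43065.
t = -1.4371 / 1.43065 = -1.0045.
df = n − 2 = 371.
One-sided p ≈ 0.1579, which is ≥ 0.02, so fail to reject H₀.
The data do not give significant evidence that the true slope on class size is negative.

t = -1.0045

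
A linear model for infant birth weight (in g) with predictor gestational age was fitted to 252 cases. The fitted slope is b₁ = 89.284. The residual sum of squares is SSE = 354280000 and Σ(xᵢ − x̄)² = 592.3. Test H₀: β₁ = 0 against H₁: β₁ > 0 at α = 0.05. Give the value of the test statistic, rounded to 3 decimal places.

MSE = SSE/(n − 2) = 354280000/250 = 1.41712e+06.
SE(b₁) = √(MSE/Sₓₓ) = √(1.41712e+06/592.3) = 48.9139.
t = 89.284 / 48.9139 = 1.825.
df = n − 2 = 250.
One-sided p ≈ 0.0346, which is < 0.05, so reject H₀.
There is evidence that the true slope on gestational age is positive.

t = 1.825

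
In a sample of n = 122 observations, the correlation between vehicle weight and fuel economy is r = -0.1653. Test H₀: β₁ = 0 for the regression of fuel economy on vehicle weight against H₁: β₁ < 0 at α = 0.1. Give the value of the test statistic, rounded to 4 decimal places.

t = r·√(n − 2)/√(1 − r²) = -0.1653·√120/√0.972676 = -1.8360.
df = n − 2 = 120.
One-sided p ≈ 0.0344, which is < 0.1, so reject H₀.
There is evidence of a linear association between vehicle weight and fuel economy.

t = -1.8360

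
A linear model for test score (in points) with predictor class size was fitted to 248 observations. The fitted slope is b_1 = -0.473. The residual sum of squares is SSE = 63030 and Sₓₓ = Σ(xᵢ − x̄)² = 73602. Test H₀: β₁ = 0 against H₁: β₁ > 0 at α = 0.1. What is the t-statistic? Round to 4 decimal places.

MSE = SSE/(n − 2) = 63030/246 = 256.22.
SE(b_1) = √(MSE/Sₓₓ) = √(256.22/73602) = 0.0590013.
t = -0.473 / 0.0590013 = -8.0168.
df = n − 2 = 246.
One-sided p ≈ 1.0000, which is ≥ 0.1, so fail to reject H₀.
The data do not give significant evidence that the true slope on class size is positive.

t = -8.0168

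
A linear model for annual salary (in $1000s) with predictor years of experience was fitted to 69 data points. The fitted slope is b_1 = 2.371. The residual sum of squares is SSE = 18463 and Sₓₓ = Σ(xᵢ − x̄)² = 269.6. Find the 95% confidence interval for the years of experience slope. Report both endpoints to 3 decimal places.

(0.353, 4.389)

MSE = SSE/(n − 2) = 18463/67 = 275.567.
SE(b_1) = √(MSE/Sₓₓ) = √(275.567/269.6) = 1.01101.
df = n − 2 = 67.
t* = t_{0.025, 67} = 1.996008.
Margin = t* × SE = 1.996008 × 1.01101 = 2.01798.
CI: 2.371 ± 2.01798 → (0.353, 4.389).
With 95% confidence, each one-unit increase in years of experience is associated with a change of between 0.353 and 4.389 $1000s in annual salary.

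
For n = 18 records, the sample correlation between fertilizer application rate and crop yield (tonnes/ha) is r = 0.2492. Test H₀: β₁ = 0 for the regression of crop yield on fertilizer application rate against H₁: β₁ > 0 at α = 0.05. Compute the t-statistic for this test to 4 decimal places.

t = r·√(n − 2)/√(1 − r²) = 0.2492·√16/√0.937899 = 1.0293.
df = n − 2 = 16.
One-sided p ≈ 0.1593, which is ≥ 0.05, so fail to reject H₀.
The data do not give significant evidence of a linear association between fertilizer application rate and crop yield.

t = 1.0293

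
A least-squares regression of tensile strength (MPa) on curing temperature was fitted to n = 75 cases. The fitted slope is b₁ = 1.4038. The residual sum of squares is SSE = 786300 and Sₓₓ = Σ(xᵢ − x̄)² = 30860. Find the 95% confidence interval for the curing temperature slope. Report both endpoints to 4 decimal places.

(0.2264, 2.5812)

MSE = SSE/(n − 2) = 786300/73 = 10771.2.
SE(b₁) = √(MSE/Sₓₓ) = √(10771.2/30860) = 0.590792.
df = n − 2 = 73.
t* = t_{0.025, 73} = 1.992997.
Margin = t* × SE = 1.992997 × 0.590792 = 1.177447.
CI: 1.4038 ± 1.177447 → (0.2264, 2.5812).
With 95% confidence, each one-unit increase in curing temperature is associated with a change of between 0.2264 and 2.5812 MPa in tensile strength.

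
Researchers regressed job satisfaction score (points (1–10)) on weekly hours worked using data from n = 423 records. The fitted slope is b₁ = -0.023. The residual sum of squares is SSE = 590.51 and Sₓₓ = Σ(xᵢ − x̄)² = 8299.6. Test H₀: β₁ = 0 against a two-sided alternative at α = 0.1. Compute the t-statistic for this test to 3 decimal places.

t = -1.769

MSE = SSE/(n − 2) = 590.51/421 = 1.40264.
SE(b₁) = √(MSE/Sₓₓ) = √(1.40264/8299.6) = 0.013.
t = -0.023 / 0.013 = -1.769.
df = n − 2 = 421.
Two-sided p ≈ 0.0776, which is < 0.1, so reject H₀.
There is evidence that weekly hours worked is associated with job satisfaction score.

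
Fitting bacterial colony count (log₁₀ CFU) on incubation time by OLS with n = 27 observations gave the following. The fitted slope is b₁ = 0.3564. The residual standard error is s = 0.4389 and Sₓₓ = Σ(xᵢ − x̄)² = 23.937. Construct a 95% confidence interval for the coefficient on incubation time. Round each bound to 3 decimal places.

(0.172, 0.541)

SE(b₁) = s/√Sₓₓ = 0.4389/√23.937 = 0.0897079.
df = n − 2 = 25.
t* = t_{0.025, 25} = 2.059539.
Margin = t* × SE = 2.059539 × 0.0897079 = 0.18476.
CI: 0.3564 ± 0.18476 → (0.172, 0.541).
With 95% confidence, each one-unit increase in incubation time is associated with a change of between 0.172 and 0.541 log₁₀ CFU in bacterial colony count.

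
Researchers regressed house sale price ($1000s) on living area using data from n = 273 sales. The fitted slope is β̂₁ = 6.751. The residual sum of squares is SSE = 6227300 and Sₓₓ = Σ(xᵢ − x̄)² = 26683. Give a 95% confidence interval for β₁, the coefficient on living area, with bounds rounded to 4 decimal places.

(4.9240, 8.5780)

MSE = SSE/(n − 2) = 6227300/271 = 22979.
SE(β̂₁) = √(MSE/Sₓₓ) = √(22979/26683) = 0.928.
df = n − 2 = 271.
t* = t_{0.025, 271} = 1.968756.
Margin = t* × SE = 1.968756 × 0.928 = 1.827006.
CI: 6.751 ± 1.827006 → (4.9240, 8.5780).
With 95% confidence, each one-unit increase in living area is associated with a change of between 4.9240 and 8.5780 $1000s in house sale price.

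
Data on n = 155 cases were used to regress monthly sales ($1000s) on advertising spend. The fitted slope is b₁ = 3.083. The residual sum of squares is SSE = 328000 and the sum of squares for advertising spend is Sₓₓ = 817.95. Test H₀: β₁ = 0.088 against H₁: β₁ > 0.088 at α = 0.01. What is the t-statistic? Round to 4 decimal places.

t = 1.8500

MSE = SSE/(n − 2) = 328000/153 = 2143.79.
SE(b₁) = √(MSE/Sₓₓ) = √(2143.79/817.95) = 1.61893.
t = (3.083 − 0.088) / 1.61893 = 1.8500.
df = n − 2 = 153.
One-sided p ≈ 0.0331, which is ≥ 0.01, so fail to reject H₀.
The data do not give significant evidence that the true slope on advertising spend exceeds 0.088 $1000s per unit.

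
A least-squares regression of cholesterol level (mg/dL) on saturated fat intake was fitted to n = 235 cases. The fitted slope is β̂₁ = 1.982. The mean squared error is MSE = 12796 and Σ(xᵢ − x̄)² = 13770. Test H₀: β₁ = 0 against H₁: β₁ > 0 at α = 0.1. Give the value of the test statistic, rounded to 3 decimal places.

SE(β̂₁) = √(MSE/Sₓₓ) = √(12796/13770) = 0.963985.
t = 1.982 / 0.963985 = 2.056.
df = n − 2 = 233.
One-sided p ≈ 0.0204, which is < 0.1, so reject H₀.
There is evidence that the true slope on saturated fat intake is positive.

t = 2.056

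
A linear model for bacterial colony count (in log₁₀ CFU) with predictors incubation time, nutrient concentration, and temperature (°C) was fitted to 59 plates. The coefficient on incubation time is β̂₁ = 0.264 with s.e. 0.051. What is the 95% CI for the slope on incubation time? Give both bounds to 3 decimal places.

df = n − k − 1 = 59 − 3 − 1 = 55.
t* = t_{0.025, 55} = 2.004045.
Margin = t* × SE = 2.004045 × 0.051 = 0.10221.
CI: 0.264 ± 0.10221 → (0.162, 0.366).
With 95% confidence, each one-unit increase in incubation time is associated with a change of between 0.162 and 0.366 log₁₀ CFU in bacterial colony count, holding the other predictors fixed.

(0.162, 0.366)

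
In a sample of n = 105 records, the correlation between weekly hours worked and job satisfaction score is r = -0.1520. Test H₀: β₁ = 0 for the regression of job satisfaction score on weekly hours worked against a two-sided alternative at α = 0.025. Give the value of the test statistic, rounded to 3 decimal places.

t = r·√(n − 2)/√(1 − r²) = -0.1520·√103/√0.976896 = -1.561.
df = n − 2 = 103.
Two-sided p ≈ 0.1216, which is ≥ 0.025, so fail to reject H₀.
The data do not give significant evidence of a linear association between weekly hours worked and job satisfaction score.

t = -1.561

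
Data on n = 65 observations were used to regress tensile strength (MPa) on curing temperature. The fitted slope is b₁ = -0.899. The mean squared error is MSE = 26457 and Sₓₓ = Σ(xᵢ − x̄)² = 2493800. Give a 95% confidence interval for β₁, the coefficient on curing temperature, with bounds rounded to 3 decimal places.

SE(b₁) = √(MSE/Sₓₓ) = √(26457/2493800) = 0.103001.
df = n − 2 = 63.
t* = t_{0.025, 63} = 1.998341.
Margin = t* × SE = 1.998341 × 0.103001 = 0.20583.
CI: -0.899 ± 0.20583 → (-1.105, -0.693).
With 95% confidence, each one-unit increase in curing temperature is associated with a change of between -1.105 and -0.693 MPa in tensile strength.

(-1.105, -0.693)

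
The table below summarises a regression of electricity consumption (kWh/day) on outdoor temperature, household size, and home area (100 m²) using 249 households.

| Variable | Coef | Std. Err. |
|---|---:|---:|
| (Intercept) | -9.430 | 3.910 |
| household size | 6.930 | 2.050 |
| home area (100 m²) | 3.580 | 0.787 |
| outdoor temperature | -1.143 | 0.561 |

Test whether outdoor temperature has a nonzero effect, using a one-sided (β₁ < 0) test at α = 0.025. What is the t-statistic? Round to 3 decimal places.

Read off: b = -1.143, SE = 0.561 for outdoor temperature.
H₀: β₁ = 0 vs H₁: β₁ < 0.
t = -1.143 / 0.561 = -2.037.
df = n − k − 1 = 249 − 3 − 1 = 245.
One-sided p ≈ 0.0213, which is < 0.025, so reject H₀.
There is evidence that the true slope on outdoor temperature is negative, holding the other predictors fixed.

t = -2.037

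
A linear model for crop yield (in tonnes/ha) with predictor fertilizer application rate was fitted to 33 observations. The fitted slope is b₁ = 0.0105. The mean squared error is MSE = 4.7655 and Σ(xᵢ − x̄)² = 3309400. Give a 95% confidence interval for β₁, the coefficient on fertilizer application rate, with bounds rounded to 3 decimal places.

SE(b₁) = √(MSE/Sₓₓ) = √(4.7655/3309400) = 0.0012.
df = n − 2 = 31.
t* = t_{0.025, 31} = 2.039513.
Margin = t* × SE = 2.039513 × 0.0012 = 0.00245.
CI: 0.0105 ± 0.00245 → (0.008, 0.013).
With 95% confidence, each one-unit increase in fertilizer application rate is associated with a change of between 0.008 and 0.013 tonnes/ha in crop yield.

(0.008, 0.013)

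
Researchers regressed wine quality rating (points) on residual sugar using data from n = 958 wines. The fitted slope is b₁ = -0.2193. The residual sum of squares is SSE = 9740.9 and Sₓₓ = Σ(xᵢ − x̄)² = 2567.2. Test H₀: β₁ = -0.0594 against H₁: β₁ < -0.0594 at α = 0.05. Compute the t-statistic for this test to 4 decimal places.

t = -2.5381

MSE = SSE/(n − 2) = 9740.9/956 = 10.1892.
SE(b₁) = √(MSE/Sₓₓ) = √(10.1892/2567.2) = 0.063.
t = (-0.2193 − (-0.0594)) / 0.063 = -2.5381.
df = n − 2 = 956.
One-sided p ≈ 0.0057, which is < 0.05, so reject H₀.
There is evidence that the true slope on residual sugar is below -0.0594 points per unit.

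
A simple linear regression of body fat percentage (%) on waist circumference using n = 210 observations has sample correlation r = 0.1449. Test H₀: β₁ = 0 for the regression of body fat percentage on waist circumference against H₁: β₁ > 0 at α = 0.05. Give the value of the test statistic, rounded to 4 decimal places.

t = 2.1121

t = r·√(n − 2)/√(1 − r²) = 0.1449·√208/√0.979004 = 2.1121.
df = n − 2 = 208.
One-sided p ≈ 0.0179, which is < 0.05, so reject H₀.
There is evidence of a linear association between waist circumference and body fat percentage.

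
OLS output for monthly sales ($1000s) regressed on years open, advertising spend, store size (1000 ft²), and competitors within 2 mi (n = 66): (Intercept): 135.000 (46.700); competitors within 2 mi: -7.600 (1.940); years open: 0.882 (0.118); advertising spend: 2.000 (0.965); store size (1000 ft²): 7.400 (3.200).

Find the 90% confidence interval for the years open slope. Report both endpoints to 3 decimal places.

Read off: b = 0.882, SE = 0.118 for years open.
df = n − k − 1 = 66 − 4 − 1 = 61.
t* = t_{0.05, 61} = 1.670219.
Margin = t* × SE = 1.670219 × 0.118 = 0.19709.
CI: 0.882 ± 0.19709 → (0.685, 1.079).

(0.685, 1.079)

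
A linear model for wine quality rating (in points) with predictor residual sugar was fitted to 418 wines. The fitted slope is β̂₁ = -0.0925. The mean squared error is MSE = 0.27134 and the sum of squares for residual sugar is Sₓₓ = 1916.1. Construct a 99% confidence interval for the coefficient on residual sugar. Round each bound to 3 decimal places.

(-0.123, -0.062)

SE(β̂₁) = √(MSE/Sₓₓ) = √(0.27134/1916.1) = 0.0119.
df = n − 2 = 416.
t* = t_{0.005, 416} = 2.587699.
Margin = t* × SE = 2.587699 × 0.0119 = 0.03079.
CI: -0.0925 ± 0.03079 → (-0.123, -0.062).
With 99% confidence, each one-unit increase in residual sugar is associated with a change of between -0.123 and -0.062 points in wine quality rating.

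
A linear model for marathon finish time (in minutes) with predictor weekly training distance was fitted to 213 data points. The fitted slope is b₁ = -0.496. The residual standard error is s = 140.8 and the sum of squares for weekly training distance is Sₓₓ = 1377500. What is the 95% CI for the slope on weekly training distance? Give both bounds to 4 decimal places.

(-0.7325, -0.2595)

SE(b₁) = s/√Sₓₓ = 140.8/√1377500 = 0.119966.
df = n − 2 = 211.
t* = t_{0.025, 211} = 1.971271.
Margin = t* × SE = 1.971271 × 0.119966 = 0.236485.
CI: -0.496 ± 0.236485 → (-0.7325, -0.2595).
With 95% confidence, each one-unit increase in weekly training distance is associated with a change of between -0.7325 and -0.2595 minutes in marathon finish time.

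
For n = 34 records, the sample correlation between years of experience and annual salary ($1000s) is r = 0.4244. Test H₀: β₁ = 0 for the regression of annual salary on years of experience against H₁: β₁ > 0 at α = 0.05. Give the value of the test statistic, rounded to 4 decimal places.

t = 2.6514

t = r·√(n − 2)/√(1 − r²) = 0.4244·√32/√0.819885 = 2.6514.
df = n − 2 = 32.
One-sided p ≈ 0.0062, which is < 0.05, so reject H₀.
There is evidence of a linear association between years of experience and annual salary.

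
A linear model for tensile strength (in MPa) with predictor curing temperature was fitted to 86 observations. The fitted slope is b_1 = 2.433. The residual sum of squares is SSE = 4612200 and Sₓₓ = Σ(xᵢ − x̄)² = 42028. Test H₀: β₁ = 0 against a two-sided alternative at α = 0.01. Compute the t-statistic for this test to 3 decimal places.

MSE = SSE/(n − 2) = 4612200/84 = 54907.1.
SE(b_1) = √(MSE/Sₓₓ) = √(54907.1/42028) = 1.143.
t = 2.433 / 1.143 = 2.129.
df = n − 2 = 84.
Two-sided p ≈ 0.0362, which is ≥ 0.01, so fail to reject H₀.
The data do not give significant evidence of an association between curing temperature and tensile strength.

t = 2.129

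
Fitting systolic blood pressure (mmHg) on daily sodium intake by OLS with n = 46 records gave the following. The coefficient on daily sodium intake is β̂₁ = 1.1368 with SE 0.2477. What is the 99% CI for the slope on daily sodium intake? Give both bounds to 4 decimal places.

df = n − 2 = 46 − 2 = 44.
t* = t_{0.005, 44} = 2.692278.
Margin = t* × SE = 2.692278 × 0.2477 = 0.666877.
CI: 1.1368 ± 0.666877 → (0.4699, 1.8037).
With 99% confidence, each one-unit increase in daily sodium intake is associated with a change of between 0.4699 and 1.8037 mmHg in systolic blood pressure.

(0.4699, 1.8037)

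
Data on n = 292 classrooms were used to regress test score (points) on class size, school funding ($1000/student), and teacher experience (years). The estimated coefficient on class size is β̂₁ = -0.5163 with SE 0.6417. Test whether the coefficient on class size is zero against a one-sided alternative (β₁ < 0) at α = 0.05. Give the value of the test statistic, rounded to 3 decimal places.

H₀: β₁ = 0 vs H₁: β₁ < 0.
t = (β̂₁ − β₁⁰)/SE = -0.5163 / 0.6417 = -0.805.
df = n − k − 1 = 292 − 3 − 1 = 288.
One-sided p ≈ 0.2109, which is ≥ 0.05, so fail to reject H₀.
The data do not give significant evidence that the true slope on class size is negative, holding the other predictors fixed.

t = -0.805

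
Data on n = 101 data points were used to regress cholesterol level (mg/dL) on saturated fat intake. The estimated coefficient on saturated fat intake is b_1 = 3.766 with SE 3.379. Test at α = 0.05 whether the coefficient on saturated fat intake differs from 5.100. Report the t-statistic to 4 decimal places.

H₀: β₁ = 5.100 vs H₁: β₁ ≠ 5.100.
t = (b_1 − β₁⁰)/SE = (3.766 − 5.100) / 3.379 = -0.3948.
df = n − 2 = 101 − 2 = 99.
Two-sided p ≈ 0.6938, which is ≥ 0.05, so fail to reject H₀.
The data are consistent with a true slope of 5.100 mg/dL per unit of saturated fat intake.

t = -0.3948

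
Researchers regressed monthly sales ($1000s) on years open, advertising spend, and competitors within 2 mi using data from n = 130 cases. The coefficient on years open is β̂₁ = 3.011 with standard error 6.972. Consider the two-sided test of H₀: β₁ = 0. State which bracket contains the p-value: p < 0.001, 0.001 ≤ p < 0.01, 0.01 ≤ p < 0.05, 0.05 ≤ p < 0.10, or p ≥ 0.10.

p ≥ 0.10

t = 3.011 / 6.972 = 0.432.
df = n − k − 1 = 130 − 3 − 1 = 126.
Two-sided p = 2·P(T_{126} > |t|) ≈ 0.6666.
So p ≥ 0.10.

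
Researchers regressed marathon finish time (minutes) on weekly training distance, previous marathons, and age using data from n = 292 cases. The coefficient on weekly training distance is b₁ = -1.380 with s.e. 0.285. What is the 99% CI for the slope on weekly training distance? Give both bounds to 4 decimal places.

(-2.1190, -0.6410)

df = n − k − 1 = 292 − 3 − 1 = 288.
t* = t_{0.005, 288} = 2.593008.
Margin = t* × SE = 2.593008 × 0.285 = 0.739007.
CI: -1.380 ± 0.739007 → (-2.1190, -0.6410).
With 99% confidence, each one-unit increase in weekly training distance is associated with a change of between -2.1190 and -0.6410 minutes in marathon finish time, holding the other predictors fixed.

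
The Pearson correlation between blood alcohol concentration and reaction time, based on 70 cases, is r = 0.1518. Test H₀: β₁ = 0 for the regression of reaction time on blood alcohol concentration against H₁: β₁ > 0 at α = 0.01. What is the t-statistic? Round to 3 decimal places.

t = r·√(n − 2)/√(1 − r²) = 0.1518·√68/√0.976957 = 1.266.
df = n − 2 = 68.
One-sided p ≈ 0.1048, which is ≥ 0.01, so fail to reject H₀.
The data do not give significant evidence of a linear association between blood alcohol concentration and reaction time.

t = 1.266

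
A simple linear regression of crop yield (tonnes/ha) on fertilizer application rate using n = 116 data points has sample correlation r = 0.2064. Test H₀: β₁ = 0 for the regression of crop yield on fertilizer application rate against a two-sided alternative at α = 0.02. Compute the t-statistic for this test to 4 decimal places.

t = r·√(n − 2)/√(1 − r²) = 0.2064·√114/√0.957399 = 2.2522.
df = n − 2 = 114.
Two-sided p ≈ 0.0262, which is ≥ 0.02, so fail to reject H₀.
The data do not give significant evidence of a linear association between fertilizer application rate and crop yield.

t = 2.2522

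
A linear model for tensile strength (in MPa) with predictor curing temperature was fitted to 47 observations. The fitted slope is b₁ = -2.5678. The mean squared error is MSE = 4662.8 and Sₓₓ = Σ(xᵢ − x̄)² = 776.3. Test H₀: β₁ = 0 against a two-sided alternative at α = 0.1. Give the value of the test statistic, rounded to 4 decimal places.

SE(b₁) = √(MSE/Sₓₓ) = √(4662.8/776.3) = 2.4508.
t = -2.5678 / 2.4508 = -1.0477.
df = n − 2 = 45.
Two-sided p ≈ 0.3004, which is ≥ 0.1, so fail to reject H₀.
The data do not give significant evidence of an association between curing temperature and tensile strength.

t = -1.0477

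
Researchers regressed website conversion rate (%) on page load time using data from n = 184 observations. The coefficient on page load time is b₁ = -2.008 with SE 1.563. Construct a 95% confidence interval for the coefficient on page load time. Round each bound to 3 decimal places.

(-5.092, 1.076)

df = n − 2 = 184 − 2 = 182.
t* = t_{0.025, 182} = 1.973084.
Margin = t* × SE = 1.973084 × 1.563 = 3.08393.
CI: -2.008 ± 3.08393 → (-5.092, 1.076).
With 95% confidence, each one-unit increase in page load time is associated with a change of between -5.092 and 1.076 % in website conversion rate.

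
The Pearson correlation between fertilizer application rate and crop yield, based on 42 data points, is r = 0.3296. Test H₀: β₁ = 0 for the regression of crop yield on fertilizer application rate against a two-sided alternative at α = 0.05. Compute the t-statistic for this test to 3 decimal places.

t = 2.208

t = r·√(n − 2)/√(1 − r²) = 0.3296·√40/√0.891364 = 2.208.
df = n − 2 = 40.
Two-sided p ≈ 0.0330, which is < 0.05, so reject H₀.
There is evidence of a linear association between fertilizer application rate and crop yield.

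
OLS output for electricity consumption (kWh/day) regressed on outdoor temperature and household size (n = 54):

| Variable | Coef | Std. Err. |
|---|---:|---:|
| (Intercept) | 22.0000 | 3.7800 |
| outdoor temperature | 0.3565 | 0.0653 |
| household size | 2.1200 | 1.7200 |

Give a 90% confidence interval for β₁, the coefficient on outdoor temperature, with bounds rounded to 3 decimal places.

Read off: b = 0.3565, SE = 0.0653 for outdoor temperature.
df = n − k − 1 = 54 − 2 − 1 = 51.
t* = t_{0.05, 51} = 1.675285.
Margin = t* × SE = 1.675285 × 0.0653 = 0.10940.
CI: 0.3565 ± 0.10940 → (0.247, 0.466).

(0.247, 0.466)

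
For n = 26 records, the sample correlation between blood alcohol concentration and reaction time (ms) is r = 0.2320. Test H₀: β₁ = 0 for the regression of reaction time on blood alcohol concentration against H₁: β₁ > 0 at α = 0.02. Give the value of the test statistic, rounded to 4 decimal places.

t = r·√(n − 2)/√(1 − r²) = 0.2320·√24/√0.946176 = 1.1684.
df = n − 2 = 24.
One-sided p ≈ 0.1271, which is ≥ 0.02, so fail to reject H₀.
The data do not give significant evidence of a linear association between blood alcohol concentration and reaction time.

t = 1.1684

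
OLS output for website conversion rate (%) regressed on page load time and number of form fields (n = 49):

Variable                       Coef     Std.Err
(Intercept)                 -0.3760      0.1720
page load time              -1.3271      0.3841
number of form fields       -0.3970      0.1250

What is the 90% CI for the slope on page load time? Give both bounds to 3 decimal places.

Read off: b = -1.3271, SE = 0.3841 for page load time.
df = n − k − 1 = 49 − 2 − 1 = 46.
t* = t_{0.05, 46} = 1.67866.
Margin = t* × SE = 1.67866 × 0.3841 = 0.64477.
CI: -1.3271 ± 0.64477 → (-1.972, -0.682).

(-1.972, -0.682)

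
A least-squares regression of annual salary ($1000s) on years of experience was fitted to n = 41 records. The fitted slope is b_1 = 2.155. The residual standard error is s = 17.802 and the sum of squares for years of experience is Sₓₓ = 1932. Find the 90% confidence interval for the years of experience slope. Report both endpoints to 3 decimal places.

(1.473, 2.837)

SE(b_1) = s/√Sₓₓ = 17.802/√1932 = 0.40501.
df = n − 2 = 39.
t* = t_{0.05, 39} = 1.684875.
Margin = t* × SE = 1.684875 × 0.40501 = 0.68239.
CI: 2.155 ± 0.68239 → (1.473, 2.837).
With 90% confidence, each one-unit increase in years of experience is associated with a change of between 1.473 and 2.837 $1000s in annual salary.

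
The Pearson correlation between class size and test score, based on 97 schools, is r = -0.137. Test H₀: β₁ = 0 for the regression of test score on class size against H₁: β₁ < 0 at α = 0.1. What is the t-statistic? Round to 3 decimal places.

t = -1.348

t = r·√(n − 2)/√(1 − r²) = -0.137·√95/√0.981231 = -1.348.
df = n − 2 = 95.
One-sided p ≈ 0.0904, which is < 0.1, so reject H₀.
There is evidence of a linear association between class size and test score.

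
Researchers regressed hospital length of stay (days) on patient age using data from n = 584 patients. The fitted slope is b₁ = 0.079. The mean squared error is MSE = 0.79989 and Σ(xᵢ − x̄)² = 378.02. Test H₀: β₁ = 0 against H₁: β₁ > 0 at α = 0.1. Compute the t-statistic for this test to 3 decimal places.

SE(b₁) = √(MSE/Sₓₓ) = √(0.79989/378.02) = 0.046.
t = 0.079 / 0.046 = 1.717.
df = n − 2 = 582.
One-sided p ≈ 0.0432, which is < 0.1, so reject H₀.
There is evidence that the true slope on patient age is positive.

t = 1.717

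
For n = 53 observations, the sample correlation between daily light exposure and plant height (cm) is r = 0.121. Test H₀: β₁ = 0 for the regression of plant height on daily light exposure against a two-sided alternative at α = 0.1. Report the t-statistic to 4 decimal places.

t = r·√(n − 2)/√(1 − r²) = 0.121·√51/√0.985359 = 0.8705.
df = n − 2 = 51.
Two-sided p ≈ 0.3881, which is ≥ 0.1, so fail to reject H₀.
The data do not give significant evidence of a linear association between daily light exposure and plant height.

t = 0.8705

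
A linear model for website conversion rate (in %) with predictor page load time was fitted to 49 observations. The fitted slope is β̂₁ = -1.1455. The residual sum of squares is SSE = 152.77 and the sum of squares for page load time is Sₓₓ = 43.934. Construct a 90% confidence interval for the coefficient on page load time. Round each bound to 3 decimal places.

MSE = SSE/(n − 2) = 152.77/47 = 3.25043.
SE(β̂₁) = √(MSE/Sₓₓ) = √(3.25043/43.934) = 0.272001.
df = n − 2 = 47.
t* = t_{0.05, 47} = 1.677927.
Margin = t* × SE = 1.677927 × 0.272001 = 0.45640.
CI: -1.1455 ± 0.45640 → (-1.602, -0.689).
With 90% confidence, each one-unit increase in page load time is associated with a change of between -1.602 and -0.689 % in website conversion rate.

(-1.602, -0.689)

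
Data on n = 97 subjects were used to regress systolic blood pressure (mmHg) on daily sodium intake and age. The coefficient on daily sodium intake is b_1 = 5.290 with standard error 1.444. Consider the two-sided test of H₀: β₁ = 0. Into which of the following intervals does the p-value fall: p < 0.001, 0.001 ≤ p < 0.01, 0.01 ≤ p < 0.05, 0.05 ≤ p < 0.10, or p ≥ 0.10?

p < 0.001

t = 5.290 / 1.444 = 3.663.
df = n − k − 1 = 97 − 2 − 1 = 94.
Two-sided p = 2·P(T_{94} > |t|) ≈ 0.0004.
So p < 0.001.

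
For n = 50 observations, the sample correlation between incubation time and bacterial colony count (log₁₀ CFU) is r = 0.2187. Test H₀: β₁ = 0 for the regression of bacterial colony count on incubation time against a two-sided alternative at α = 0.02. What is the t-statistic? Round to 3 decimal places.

t = 1.553

t = r·√(n − 2)/√(1 − r²) = 0.2187·√48/√0.95217 = 1.553.
df = n − 2 = 48.
Two-sided p ≈ 0.1270, which is ≥ 0.02, so fail to reject H₀.
The data do not give significant evidence of a linear association between incubation time and bacterial colony count.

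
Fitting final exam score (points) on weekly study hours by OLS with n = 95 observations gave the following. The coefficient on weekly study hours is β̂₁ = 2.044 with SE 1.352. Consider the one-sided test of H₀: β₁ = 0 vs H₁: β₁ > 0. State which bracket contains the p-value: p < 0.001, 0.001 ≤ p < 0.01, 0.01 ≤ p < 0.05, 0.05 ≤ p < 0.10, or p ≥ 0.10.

t = 2.044 / 1.352 = 1.512.
df = n − 2 = 95 − 2 = 93.
One-sided p = P(T_{93} > t) ≈ 0.0670.
So 0.05 ≤ p < 0.10.

0.05 ≤ p < 0.10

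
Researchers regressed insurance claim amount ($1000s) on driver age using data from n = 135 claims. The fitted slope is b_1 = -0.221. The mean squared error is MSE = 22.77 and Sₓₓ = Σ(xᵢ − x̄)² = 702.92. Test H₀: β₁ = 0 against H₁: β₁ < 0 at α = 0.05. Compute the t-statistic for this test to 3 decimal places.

t = -1.228

SE(b_1) = √(MSE/Sₓₓ) = √(22.77/702.92) = 0.179982.
t = -0.221 / 0.179982 = -1.228.
df = n − 2 = 133.
One-sided p ≈ 0.1108, which is ≥ 0.05, so fail to reject H₀.
The data do not give significant evidence that the true slope on driver age is negative.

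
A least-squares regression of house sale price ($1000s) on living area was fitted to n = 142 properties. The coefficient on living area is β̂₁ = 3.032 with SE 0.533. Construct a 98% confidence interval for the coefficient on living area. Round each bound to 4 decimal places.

df = n − 2 = 142 − 2 = 140.
t* = t_{0.01, 140} = 2.353278.
Margin = t* × SE = 2.353278 × 0.533 = 1.254297.
CI: 3.032 ± 1.254297 → (1.7777, 4.2863).
With 98% confidence, each one-unit increase in living area is associated with a change of between 1.7777 and 4.2863 $1000s in house sale price.

(1.7777, 4.2863)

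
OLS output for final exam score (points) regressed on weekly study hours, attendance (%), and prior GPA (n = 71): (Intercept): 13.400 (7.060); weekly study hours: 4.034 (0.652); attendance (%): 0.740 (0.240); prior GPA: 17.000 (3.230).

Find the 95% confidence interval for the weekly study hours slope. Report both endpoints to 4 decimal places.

Read off: b = 4.034, SE = 0.652 for weekly study hours.
df = n − k − 1 = 71 − 3 − 1 = 67.
t* = t_{0.025, 67} = 1.996008.
Margin = t* × SE = 1.996008 × 0.652 = 1.301397.
CI: 4.034 ± 1.301397 → (2.7326, 5.3354).

(2.7326, 5.3354)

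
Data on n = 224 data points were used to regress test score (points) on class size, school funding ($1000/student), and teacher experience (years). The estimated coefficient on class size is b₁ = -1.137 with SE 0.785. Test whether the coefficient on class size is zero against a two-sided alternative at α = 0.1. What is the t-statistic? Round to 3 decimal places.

H₀: β₁ = 0 vs H₁: β₁ ≠ 0.
t = (b₁ − β₁⁰)/SE = -1.137 / 0.785 = -1.448.
df = n − k − 1 = 224 − 3 − 1 = 220.
Two-sided p ≈ 0.1489, which is ≥ 0.1, so fail to reject H₀.
The data do not give significant evidence of an association between class size and test score, after adjusting for the other predictors.

t = -1.448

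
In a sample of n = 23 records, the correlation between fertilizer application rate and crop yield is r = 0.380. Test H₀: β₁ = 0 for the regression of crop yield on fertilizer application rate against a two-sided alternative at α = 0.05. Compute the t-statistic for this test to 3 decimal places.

t = r·√(n − 2)/√(1 − r²) = 0.380·√21/√0.8556 = 1.883.
df = n − 2 = 21.
Two-sided p ≈ 0.0737, which is ≥ 0.05, so fail to reject H₀.
The data do not give significant evidence of a linear association between fertilizer application rate and crop yield.

t = 1.883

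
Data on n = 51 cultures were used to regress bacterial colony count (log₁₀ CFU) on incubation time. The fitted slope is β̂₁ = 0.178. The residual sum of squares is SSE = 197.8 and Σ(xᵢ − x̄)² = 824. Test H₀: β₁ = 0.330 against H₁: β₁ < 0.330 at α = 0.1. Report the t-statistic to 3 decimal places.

MSE = SSE/(n − 2) = 197.8/49 = 4.03673.
SE(β̂₁) = √(MSE/Sₓₓ) = √(4.03673/824) = 0.0699925.
t = (0.178 − 0.330) / 0.0699925 = -2.172.
df = n − 2 = 49.
One-sided p ≈ 0.0174, which is < 0.1, so reject H₀.
There is evidence that the true slope on incubation time is below 0.330 log₁₀ CFU per unit.

t = -2.172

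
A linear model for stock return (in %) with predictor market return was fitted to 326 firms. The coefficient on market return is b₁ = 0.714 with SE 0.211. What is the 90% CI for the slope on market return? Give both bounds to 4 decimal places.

df = n − 2 = 326 − 2 = 324.
t* = t_{0.05, 324} = 1.64957.
Margin = t* × SE = 1.64957 × 0.211 = 0.348059.
CI: 0.714 ± 0.348059 → (0.3659, 1.0621).
With 90% confidence, each one-unit increase in market return is associated with a change of between 0.3659 and 1.0621 % in stock return.

(0.3659, 1.0621)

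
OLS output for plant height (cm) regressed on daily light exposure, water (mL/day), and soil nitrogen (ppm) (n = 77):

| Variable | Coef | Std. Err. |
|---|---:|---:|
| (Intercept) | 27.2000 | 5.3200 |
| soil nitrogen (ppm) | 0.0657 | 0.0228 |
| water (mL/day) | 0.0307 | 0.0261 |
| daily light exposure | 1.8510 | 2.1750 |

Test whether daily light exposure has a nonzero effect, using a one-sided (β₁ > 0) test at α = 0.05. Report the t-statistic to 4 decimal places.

t = 0.8510

Read off: b = 1.8510, SE = 2.1750 for daily light exposure.
H₀: β₁ = 0 vs H₁: β₁ > 0.
t = 1.8510 / 2.1750 = 0.8510.
df = n − k − 1 = 77 − 3 − 1 = 73.
One-sided p ≈ 0.1988, which is ≥ 0.05, so fail to reject H₀.
The data do not give significant evidence that the true slope on daily light exposure is positive, holding the other predictors fixed.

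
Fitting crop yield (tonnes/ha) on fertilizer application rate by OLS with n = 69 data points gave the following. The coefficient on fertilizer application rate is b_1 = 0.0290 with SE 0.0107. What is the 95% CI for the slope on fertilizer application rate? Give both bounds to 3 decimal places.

(0.008, 0.050)

df = n − 2 = 69 − 2 = 67.
t* = t_{0.025, 67} = 1.996008.
Margin = t* × SE = 1.996008 × 0.0107 = 0.02136.
CI: 0.0290 ± 0.02136 → (0.008, 0.050).
With 95% confidence, each one-unit increase in fertilizer application rate is associated with a change of between 0.008 and 0.050 tonnes/ha in crop yield.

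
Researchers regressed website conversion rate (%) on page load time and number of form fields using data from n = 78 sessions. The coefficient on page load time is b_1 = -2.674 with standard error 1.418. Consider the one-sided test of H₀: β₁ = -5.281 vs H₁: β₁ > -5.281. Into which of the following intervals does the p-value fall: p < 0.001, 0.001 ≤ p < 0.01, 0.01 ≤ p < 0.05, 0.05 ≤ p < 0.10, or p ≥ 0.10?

0.01 ≤ p < 0.05

t = (-2.674 − (-5.281)) / 1.418 = 1.839.
df = n − k − 1 = 78 − 2 − 1 = 75.
One-sided p = P(T_{75} > t) ≈ 0.0350.
So 0.01 ≤ p < 0.05.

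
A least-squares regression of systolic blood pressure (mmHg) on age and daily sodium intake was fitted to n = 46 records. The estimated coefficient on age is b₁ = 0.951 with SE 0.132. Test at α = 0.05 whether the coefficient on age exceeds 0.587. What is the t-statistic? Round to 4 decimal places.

H₀: β₁ = 0.587 vs H₁: β₁ > 0.587.
t = (b₁ − β₁⁰)/SE = (0.951 − 0.587) / 0.132 = 2.7576.
df = n − k − 1 = 46 − 2 − 1 = 43.
One-sided p ≈ 0.0043, which is < 0.05, so reject H₀.
There is evidence that the true slope on age exceeds 0.587 mmHg per unit, holding the other predictors fixed.

t = 2.7576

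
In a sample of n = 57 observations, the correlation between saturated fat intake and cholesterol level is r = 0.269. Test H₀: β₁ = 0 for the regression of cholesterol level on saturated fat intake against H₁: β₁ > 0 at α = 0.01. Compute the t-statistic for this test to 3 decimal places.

t = r·√(n − 2)/√(1 − r²) = 0.269·√55/√0.927639 = 2.071.
df = n − 2 = 55.
One-sided p ≈ 0.0215, which is ≥ 0.01, so fail to reject H₀.
The data do not give significant evidence of a linear association between saturated fat intake and cholesterol level.

t = 2.071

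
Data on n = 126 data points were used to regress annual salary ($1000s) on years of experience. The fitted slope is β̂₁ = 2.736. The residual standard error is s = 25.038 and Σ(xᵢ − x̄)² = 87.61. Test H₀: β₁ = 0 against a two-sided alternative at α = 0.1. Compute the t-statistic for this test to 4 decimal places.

t = 1.0228

SE(β̂₁) = s/√Sₓₓ = 25.038/√87.61 = 2.67499.
t = 2.736 / 2.67499 = 1.0228.
df = n − 2 = 124.
Two-sided p ≈ 0.3084, which is ≥ 0.1, so fail to reject H₀.
The data do not give significant evidence of an association between years of experience and annual salary.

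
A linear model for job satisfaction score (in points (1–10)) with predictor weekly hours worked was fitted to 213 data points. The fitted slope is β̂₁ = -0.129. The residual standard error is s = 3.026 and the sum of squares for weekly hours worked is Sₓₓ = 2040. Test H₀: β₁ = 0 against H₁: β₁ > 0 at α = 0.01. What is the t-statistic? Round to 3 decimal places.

t = -1.925

SE(β̂₁) = s/√Sₓₓ = 3.026/√2040 = 0.0669968.
t = -0.129 / 0.0669968 = -1.925.
df = n − 2 = 211.
One-sided p ≈ 0.9722, which is ≥ 0.01, so fail to reject H₀.
The data do not give significant evidence that the true slope on weekly hours worked is positive.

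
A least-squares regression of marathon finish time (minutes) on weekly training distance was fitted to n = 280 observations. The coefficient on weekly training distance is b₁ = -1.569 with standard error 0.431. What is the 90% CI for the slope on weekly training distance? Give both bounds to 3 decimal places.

(-2.280, -0.858)

df = n − 2 = 280 − 2 = 278.
t* = t_{0.05, 278} = 1.650353.
Margin = t* × SE = 1.650353 × 0.431 = 0.71130.
CI: -1.569 ± 0.71130 → (-2.280, -0.858).
With 90% confidence, each one-unit increase in weekly training distance is associated with a change of between -2.280 and -0.858 minutes in marathon finish time.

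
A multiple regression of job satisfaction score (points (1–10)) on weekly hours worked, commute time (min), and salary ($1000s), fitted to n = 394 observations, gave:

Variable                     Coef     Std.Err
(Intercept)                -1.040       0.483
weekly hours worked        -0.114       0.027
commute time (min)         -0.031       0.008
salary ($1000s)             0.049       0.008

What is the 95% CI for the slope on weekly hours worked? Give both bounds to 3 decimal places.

(-0.167, -0.061)

Read off: b = -0.114, SE = 0.027 for weekly hours worked.
df = n − k − 1 = 394 − 3 − 1 = 390.
t* = t_{0.025, 390} = 1.966065.
Margin = t* × SE = 1.966065 × 0.027 = 0.05308.
CI: -0.114 ± 0.05308 → (-0.167, -0.061).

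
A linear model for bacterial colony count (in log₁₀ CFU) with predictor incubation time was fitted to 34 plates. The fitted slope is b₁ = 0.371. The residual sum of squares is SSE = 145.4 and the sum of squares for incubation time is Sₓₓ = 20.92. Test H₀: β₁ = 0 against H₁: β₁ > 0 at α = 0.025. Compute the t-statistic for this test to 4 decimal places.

t = 0.7961

MSE = SSE/(n − 2) = 145.4/32 = 4.54375.
SE(b₁) = √(MSE/Sₓₓ) = √(4.54375/20.92) = 0.466043.
t = 0.371 / 0.466043 = 0.7961.
df = n − 2 = 32.
One-sided p ≈ 0.2159, which is ≥ 0.025, so fail to reject H₀.
The data do not give significant evidence that the true slope on incubation time is positive.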